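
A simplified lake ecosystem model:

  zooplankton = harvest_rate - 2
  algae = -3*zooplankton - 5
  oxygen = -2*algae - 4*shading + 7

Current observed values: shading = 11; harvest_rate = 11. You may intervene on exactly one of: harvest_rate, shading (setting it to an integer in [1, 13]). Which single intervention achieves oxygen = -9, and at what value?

set harvest_rate = 5

Intervening on harvest_rate: with other inputs at their observed values, oxygen = 6*harvest_rate - 39. Solving for -9 gives harvest_rate = 5, within [1, 13].
Intervening on shading: oxygen = -4*shading + 71. Reaching -9 requires shading = 20, outside [1, 13].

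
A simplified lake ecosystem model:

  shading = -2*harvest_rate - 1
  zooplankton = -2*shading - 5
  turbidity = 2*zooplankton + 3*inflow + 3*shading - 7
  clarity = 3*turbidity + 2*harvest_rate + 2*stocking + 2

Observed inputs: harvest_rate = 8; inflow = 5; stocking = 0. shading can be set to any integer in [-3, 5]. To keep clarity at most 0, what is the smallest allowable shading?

Intervening on shading fixes its value directly, overriding its dependence on harvest_rate.
Substituting into the turbidity equation gives turbidity = -shading - 2.
Substituting into the clarity equation gives clarity = -3*shading + 12.
Require -3*shading + 12 ≤ 0, so shading ≥ 4.
The smallest integer in [-3, 5] satisfying this is 4.

shading = 4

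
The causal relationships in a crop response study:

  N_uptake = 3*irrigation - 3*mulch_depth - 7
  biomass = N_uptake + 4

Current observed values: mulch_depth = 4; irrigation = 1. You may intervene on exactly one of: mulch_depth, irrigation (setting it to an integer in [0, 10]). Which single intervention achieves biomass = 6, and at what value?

set irrigation = 7

Intervening on mulch_depth: biomass = -3*mulch_depth. Reaching 6 requires mulch_depth = -2, outside [0, 10].
Intervening on irrigation: with other inputs at their observed values, biomass = 3*irrigation - 15. Solving for 6 gives irrigation = 7, within [0, 10].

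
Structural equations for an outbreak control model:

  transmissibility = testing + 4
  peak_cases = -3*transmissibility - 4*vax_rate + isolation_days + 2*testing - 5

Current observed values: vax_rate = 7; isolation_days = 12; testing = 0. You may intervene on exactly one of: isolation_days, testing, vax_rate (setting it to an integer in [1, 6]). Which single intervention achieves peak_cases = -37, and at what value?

set testing = 4

Intervening on isolation_days: peak_cases = isolation_days - 45. Reaching -37 requires isolation_days = 8, outside [1, 6].
Intervening on testing: with other inputs at their observed values, peak_cases = -testing - 33. Solving for -37 gives testing = 4, within [1, 6].
Intervening on vax_rate: peak_cases = -4*vax_rate - 5. Reaching -37 requires vax_rate = 8, outside [1, 6].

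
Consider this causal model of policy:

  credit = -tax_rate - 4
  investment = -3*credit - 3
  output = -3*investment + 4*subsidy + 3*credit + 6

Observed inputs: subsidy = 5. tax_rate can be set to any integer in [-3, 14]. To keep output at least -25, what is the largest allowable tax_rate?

tax_rate = 1

Substituting into the investment equation gives investment = 3*tax_rate + 9.
Substituting into the output equation gives output = -12*tax_rate - 13.
Require -12*tax_rate - 13 ≥ -25, so tax_rate ≤ 1.
The largest integer in [-3, 14] satisfying this is 1.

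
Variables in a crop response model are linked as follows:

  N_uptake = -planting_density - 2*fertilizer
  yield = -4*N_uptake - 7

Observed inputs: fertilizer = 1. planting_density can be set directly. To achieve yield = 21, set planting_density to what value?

planting_density = 5

Substituting into the N_uptake equation gives N_uptake = -planting_density - 2.
yield becomes 4*planting_density + 1.
Solve 4*planting_density + 1 = 21: planting_density = (21 - 1) / 4 = 5.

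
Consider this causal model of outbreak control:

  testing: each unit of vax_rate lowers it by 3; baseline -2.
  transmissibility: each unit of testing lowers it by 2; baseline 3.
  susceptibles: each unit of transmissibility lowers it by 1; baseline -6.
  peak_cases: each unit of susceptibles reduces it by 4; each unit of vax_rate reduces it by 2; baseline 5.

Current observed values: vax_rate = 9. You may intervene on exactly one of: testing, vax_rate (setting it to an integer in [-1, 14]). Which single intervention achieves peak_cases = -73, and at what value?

Intervening on testing: with other inputs at their observed values, peak_cases = -8*testing + 23. Solving for -73 gives testing = 12, within [-1, 14].
Intervening on vax_rate: peak_cases = 22*vax_rate + 57. Reaching -73 requires vax_rate = -65/11, not an integer.

set testing = 12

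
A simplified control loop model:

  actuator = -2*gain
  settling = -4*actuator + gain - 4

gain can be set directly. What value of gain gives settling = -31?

Substituting into the settling equation gives settling = 9*gain - 4.
Solve 9*gain - 4 = -31: gain = (-31 + 4) / 9 = -3.

gain = -3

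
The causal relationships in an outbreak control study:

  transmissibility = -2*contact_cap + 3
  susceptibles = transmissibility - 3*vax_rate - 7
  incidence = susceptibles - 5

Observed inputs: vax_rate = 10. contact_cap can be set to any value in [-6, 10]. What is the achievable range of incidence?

-59 to -27

Substituting into the susceptibles equation gives susceptibles = -2*contact_cap - 34.
Substituting into the incidence equation gives incidence = -2*contact_cap - 39.
Linear in contact_cap, so extremes are at the endpoints: contact_cap = -6 gives incidence = -27; contact_cap = 10 gives incidence = -59.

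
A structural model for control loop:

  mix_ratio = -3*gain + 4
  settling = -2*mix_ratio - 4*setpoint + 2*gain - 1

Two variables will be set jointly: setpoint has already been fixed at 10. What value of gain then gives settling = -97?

gain = -6

With setpoint held at 10:
Substituting into the settling equation gives settling = 8*gain - 49.
Solve 8*gain - 49 = -97: gain = (-97 + 49) / 8 = -6.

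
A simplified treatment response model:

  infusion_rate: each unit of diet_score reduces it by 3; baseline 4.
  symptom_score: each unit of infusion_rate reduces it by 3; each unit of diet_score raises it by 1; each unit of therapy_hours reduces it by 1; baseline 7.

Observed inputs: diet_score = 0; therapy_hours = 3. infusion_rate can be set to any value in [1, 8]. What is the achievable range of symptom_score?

-20 to 1

Intervening on infusion_rate fixes its value directly, overriding its dependence on diet_score.
Substituting into the symptom_score equation gives symptom_score = -3*infusion_rate + 4.
Linear in infusion_rate, so extremes are at the endpoints: infusion_rate = 1 gives symptom_score = 1; infusion_rate = 8 gives symptom_score = -20.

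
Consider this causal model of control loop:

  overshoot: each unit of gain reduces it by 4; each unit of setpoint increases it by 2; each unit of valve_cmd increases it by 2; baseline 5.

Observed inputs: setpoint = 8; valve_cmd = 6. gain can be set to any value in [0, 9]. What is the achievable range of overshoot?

-3 to 33

Substituting into the overshoot equation gives overshoot = -4*gain + 33.
Linear in gain, so extremes are at the endpoints: gain = 0 gives overshoot = 33; gain = 9 gives overshoot = -3.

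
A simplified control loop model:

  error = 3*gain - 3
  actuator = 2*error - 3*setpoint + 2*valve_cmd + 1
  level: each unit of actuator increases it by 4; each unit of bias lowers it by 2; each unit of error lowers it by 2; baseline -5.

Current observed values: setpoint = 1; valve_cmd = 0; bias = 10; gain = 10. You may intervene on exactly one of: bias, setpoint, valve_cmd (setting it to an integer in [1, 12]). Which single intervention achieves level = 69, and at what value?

Intervening on bias: level = -2*bias + 149. Reaching 69 requires bias = 40, outside [1, 12].
Intervening on setpoint: with other inputs at their observed values, level = -12*setpoint + 141. Solving for 69 gives setpoint = 6, within [1, 12].
Intervening on valve_cmd: level = 8*valve_cmd + 129. Reaching 69 requires valve_cmd = -15/2, not an integer.

set setpoint = 6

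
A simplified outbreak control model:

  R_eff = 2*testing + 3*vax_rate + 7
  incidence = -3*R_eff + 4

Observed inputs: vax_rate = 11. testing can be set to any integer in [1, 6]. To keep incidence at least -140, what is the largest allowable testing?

Substituting into the R_eff equation gives R_eff = 2*testing + 40.
Substituting into the incidence equation gives incidence = -6*testing - 116.
Require -6*testing - 116 ≥ -140, so testing ≤ 4.
The largest integer in [1, 6] satisfying this is 4.

testing = 4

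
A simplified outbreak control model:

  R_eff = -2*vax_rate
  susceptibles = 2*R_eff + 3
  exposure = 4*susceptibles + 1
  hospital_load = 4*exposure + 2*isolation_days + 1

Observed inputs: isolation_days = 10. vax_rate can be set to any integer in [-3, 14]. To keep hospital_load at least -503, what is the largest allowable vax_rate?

vax_rate = 9

Substituting into the susceptibles equation gives susceptibles = -4*vax_rate + 3.
So exposure = -16*vax_rate + 13.
Substituting into the hospital_load equation gives hospital_load = -64*vax_rate + 73.
Require -64*vax_rate + 73 ≥ -503, so vax_rate ≤ 9.
The largest integer in [-3, 14] satisfying this is 9.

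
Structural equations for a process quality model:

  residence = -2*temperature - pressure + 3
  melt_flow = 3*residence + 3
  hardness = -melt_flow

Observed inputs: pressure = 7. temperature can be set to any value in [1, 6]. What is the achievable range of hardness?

15 to 45

Substituting into the residence equation gives residence = -2*temperature - 4.
This gives melt_flow = -6*temperature - 9.
hardness becomes 6*temperature + 9.
Linear in temperature, so extremes are at the endpoints: temperature = 1 gives hardness = 15; temperature = 6 gives hardness = 45.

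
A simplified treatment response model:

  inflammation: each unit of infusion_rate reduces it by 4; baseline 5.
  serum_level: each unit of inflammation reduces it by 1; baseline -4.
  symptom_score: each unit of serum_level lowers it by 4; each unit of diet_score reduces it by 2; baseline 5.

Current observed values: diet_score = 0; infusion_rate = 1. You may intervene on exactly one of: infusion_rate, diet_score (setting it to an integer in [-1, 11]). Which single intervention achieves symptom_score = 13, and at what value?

Intervening on infusion_rate: symptom_score = -16*infusion_rate + 41. Reaching 13 requires infusion_rate = 7/4, not an integer.
Intervening on diet_score: with other inputs at their observed values, symptom_score = -2*diet_score + 25. Solving for 13 gives diet_score = 6, within [-1, 11].

set diet_score = 6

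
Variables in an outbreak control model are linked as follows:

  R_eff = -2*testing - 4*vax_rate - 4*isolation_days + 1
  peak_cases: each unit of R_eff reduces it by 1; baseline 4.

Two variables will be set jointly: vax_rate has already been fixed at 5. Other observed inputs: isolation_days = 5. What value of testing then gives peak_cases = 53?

With vax_rate held at 5:
Substituting into the R_eff equation gives R_eff = -2*testing - 39.
This gives peak_cases = 2*testing + 43.
Solve 2*testing + 43 = 53: testing = (53 - 43) / 2 = 5.

testing = 5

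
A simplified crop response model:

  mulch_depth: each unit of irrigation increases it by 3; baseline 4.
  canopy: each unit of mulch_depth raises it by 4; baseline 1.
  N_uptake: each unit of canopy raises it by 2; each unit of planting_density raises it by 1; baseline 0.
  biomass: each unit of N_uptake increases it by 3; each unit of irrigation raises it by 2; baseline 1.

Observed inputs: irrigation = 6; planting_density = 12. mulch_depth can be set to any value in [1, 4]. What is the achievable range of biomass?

79 to 151

Intervening on mulch_depth fixes its value directly, overriding its dependence on irrigation.
Substituting into the N_uptake equation gives N_uptake = 8*mulch_depth + 14.
Substituting into the biomass equation gives biomass = 24*mulch_depth + 55.
Linear in mulch_depth, so extremes are at the endpoints: mulch_depth = 1 gives biomass = 79; mulch_depth = 4 gives biomass = 151.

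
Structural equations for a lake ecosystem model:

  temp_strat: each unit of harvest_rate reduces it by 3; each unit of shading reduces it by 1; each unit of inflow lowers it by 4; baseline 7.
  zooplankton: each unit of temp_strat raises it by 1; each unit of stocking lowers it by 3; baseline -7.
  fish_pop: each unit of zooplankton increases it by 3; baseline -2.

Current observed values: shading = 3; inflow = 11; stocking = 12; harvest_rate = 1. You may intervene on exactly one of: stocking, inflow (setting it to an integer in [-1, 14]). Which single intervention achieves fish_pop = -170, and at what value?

Intervening on stocking: with other inputs at their observed values, fish_pop = -9*stocking - 152. Solving for -170 gives stocking = 2, within [-1, 14].
Intervening on inflow: fish_pop = -12*inflow - 128. Reaching -170 requires inflow = 7/2, not an integer.

set stocking = 2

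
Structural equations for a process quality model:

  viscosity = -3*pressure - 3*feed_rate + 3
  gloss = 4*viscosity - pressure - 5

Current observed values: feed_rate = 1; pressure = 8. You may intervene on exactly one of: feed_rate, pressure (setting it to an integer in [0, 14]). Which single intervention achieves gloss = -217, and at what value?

Intervening on feed_rate: with other inputs at their observed values, gloss = -12*feed_rate - 97. Solving for -217 gives feed_rate = 10, within [0, 14].
Intervening on pressure: gloss = -13*pressure - 5. Reaching -217 requires pressure = 212/13, not an integer.

set feed_rate = 10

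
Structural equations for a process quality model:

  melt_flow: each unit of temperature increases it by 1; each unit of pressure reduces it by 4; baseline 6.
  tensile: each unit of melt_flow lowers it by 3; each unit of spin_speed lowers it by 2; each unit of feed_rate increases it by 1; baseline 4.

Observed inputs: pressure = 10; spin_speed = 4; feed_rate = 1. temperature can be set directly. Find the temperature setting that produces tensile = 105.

Substituting into the melt_flow equation gives melt_flow = temperature - 34.
tensile becomes -3*temperature + 99.
Solve -3*temperature + 99 = 105: temperature = (105 - 99) / -3 = -2.

temperature = -2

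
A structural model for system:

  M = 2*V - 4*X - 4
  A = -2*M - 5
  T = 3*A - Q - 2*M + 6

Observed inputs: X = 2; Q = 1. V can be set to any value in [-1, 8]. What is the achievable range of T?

Substituting into the M equation gives M = 2*V - 12.
Substituting into the A equation gives A = -4*V + 19.
So T = -16*V + 86.
Linear in V, so extremes are at the endpoints: V = -1 gives T = 102; V = 8 gives T = -42.

-42 to 102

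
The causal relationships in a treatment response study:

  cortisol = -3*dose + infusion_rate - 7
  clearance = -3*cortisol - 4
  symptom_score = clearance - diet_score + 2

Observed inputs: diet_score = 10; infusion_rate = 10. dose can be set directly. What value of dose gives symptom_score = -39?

Substituting into the cortisol equation gives cortisol = -3*dose + 3.
So clearance = 9*dose - 13.
symptom_score becomes 9*dose - 21.
Solve 9*dose - 21 = -39: dose = (-39 + 21) / 9 = -2.

dose = -2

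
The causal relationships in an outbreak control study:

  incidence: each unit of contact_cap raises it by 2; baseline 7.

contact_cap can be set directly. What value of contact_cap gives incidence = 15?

contact_cap = 4

Solve 2*contact_cap + 7 = 15: contact_cap = (15 - 7) / 2 = 4.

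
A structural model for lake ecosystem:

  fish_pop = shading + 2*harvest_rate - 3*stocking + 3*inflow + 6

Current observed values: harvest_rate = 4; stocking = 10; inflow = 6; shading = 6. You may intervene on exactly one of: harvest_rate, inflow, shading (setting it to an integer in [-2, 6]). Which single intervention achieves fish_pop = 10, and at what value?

Intervening on harvest_rate: with other inputs at their observed values, fish_pop = 2*harvest_rate. Solving for 10 gives harvest_rate = 5, within [-2, 6].
Intervening on inflow: fish_pop = 3*inflow - 10. Reaching 10 requires inflow = 20/3, not an integer.
Intervening on shading: fish_pop = shading + 2. Reaching 10 requires shading = 8, outside [-2, 6].

set harvest_rate = 5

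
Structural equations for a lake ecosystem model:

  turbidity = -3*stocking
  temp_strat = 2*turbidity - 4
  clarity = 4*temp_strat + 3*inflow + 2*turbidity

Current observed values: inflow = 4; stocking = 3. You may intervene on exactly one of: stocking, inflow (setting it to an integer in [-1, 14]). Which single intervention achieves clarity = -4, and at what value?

Intervening on stocking: with other inputs at their observed values, clarity = -30*stocking - 4. Solving for -4 gives stocking = 0, within [-1, 14].
Intervening on inflow: clarity = 3*inflow - 106. Reaching -4 requires inflow = 34, outside [-1, 14].

set stocking = 0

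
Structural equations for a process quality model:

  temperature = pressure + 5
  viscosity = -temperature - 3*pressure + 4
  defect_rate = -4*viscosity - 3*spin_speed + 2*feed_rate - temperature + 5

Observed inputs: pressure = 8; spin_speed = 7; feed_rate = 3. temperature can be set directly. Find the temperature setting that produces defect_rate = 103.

Intervening on temperature fixes its value directly, overriding its dependence on pressure.
Substituting into the viscosity equation gives viscosity = -temperature - 20.
Substituting into the defect_rate equation gives defect_rate = 3*temperature + 70.
Solve 3*temperature + 70 = 103: temperature = (103 - 70) / 3 = 11.

temperature = 11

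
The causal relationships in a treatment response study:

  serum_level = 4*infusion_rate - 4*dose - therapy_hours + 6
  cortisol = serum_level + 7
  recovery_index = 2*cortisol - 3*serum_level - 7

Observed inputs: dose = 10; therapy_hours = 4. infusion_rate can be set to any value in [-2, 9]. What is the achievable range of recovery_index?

9 to 53

Substituting into the serum_level equation gives serum_level = 4*infusion_rate - 38.
Substituting into the cortisol equation gives cortisol = 4*infusion_rate - 31.
Substituting into the recovery_index equation gives recovery_index = -4*infusion_rate + 45.
Linear in infusion_rate, so extremes are at the endpoints: infusion_rate = -2 gives recovery_index = 53; infusion_rate = 9 gives recovery_index = 9.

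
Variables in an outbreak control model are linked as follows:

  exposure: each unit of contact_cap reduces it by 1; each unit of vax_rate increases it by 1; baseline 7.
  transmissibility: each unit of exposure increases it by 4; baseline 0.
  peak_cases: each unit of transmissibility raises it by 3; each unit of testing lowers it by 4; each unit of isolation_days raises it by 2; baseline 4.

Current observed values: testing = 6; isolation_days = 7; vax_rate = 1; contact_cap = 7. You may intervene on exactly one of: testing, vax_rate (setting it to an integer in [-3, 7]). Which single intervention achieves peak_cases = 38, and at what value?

set testing = -2

Intervening on testing: with other inputs at their observed values, peak_cases = -4*testing + 30. Solving for 38 gives testing = -2, within [-3, 7].
Intervening on vax_rate: peak_cases = 12*vax_rate - 6. Reaching 38 requires vax_rate = 11/3, not an integer.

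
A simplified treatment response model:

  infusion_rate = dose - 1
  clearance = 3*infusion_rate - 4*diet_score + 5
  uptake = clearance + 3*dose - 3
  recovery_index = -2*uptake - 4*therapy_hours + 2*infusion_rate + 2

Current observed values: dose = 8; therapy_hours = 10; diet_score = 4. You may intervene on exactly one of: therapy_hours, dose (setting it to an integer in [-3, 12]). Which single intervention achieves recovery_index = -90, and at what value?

Intervening on therapy_hours: with other inputs at their observed values, recovery_index = -4*therapy_hours - 46. Solving for -90 gives therapy_hours = 11, within [-3, 12].
Intervening on dose: recovery_index = -10*dose - 6. Reaching -90 requires dose = 42/5, not an integer.

set therapy_hours = 11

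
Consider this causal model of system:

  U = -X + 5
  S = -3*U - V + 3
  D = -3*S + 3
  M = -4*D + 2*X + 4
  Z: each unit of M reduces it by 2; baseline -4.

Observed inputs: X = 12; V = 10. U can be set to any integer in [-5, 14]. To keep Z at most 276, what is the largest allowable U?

Intervening on U fixes its value directly, overriding its dependence on X.
Substituting into the S equation gives S = -3*U - 7.
Substituting into the D equation gives D = 9*U + 24.
Substituting into the M equation gives M = -36*U - 68.
Z becomes 72*U + 132.
Require 72*U + 132 ≤ 276, so U ≤ 2.
The largest integer in [-5, 14] satisfying this is 2.

U = 2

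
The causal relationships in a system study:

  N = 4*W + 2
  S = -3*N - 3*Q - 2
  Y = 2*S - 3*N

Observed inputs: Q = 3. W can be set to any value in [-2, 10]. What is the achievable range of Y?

-400 to 32

Substituting into the S equation gives S = -12*W - 17.
Substituting into the Y equation gives Y = -36*W - 40.
Linear in W, so extremes are at the endpoints: W = -2 gives Y = 32; W = 10 gives Y = -400.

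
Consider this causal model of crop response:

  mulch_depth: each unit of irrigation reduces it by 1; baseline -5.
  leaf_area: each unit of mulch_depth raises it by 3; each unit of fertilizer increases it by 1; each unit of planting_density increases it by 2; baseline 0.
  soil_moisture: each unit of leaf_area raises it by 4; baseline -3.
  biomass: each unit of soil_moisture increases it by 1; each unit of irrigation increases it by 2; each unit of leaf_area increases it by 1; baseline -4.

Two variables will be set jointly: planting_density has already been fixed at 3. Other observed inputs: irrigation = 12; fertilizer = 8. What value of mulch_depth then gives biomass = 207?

With planting_density held at 3:
Intervening on mulch_depth fixes its value directly, overriding its dependence on irrigation.
Substituting into the leaf_area equation gives leaf_area = 3*mulch_depth + 14.
So soil_moisture = 12*mulch_depth + 53.
This gives biomass = 15*mulch_depth + 87.
Solve 15*mulch_depth + 87 = 207: mulch_depth = (207 - 87) / 15 = 8.

mulch_depth = 8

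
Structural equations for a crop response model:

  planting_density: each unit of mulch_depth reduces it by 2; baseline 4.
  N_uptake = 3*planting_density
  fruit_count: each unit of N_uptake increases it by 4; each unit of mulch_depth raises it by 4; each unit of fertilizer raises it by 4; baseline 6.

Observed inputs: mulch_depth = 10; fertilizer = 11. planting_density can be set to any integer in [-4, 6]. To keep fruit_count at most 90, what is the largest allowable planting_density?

planting_density = 0

Intervening on planting_density fixes its value directly, overriding its dependence on mulch_depth.
Substituting into the fruit_count equation gives fruit_count = 12*planting_density + 90.
Require 12*planting_density + 90 ≤ 90, so planting_density ≤ 0.
The largest integer in [-4, 6] satisfying this is 0.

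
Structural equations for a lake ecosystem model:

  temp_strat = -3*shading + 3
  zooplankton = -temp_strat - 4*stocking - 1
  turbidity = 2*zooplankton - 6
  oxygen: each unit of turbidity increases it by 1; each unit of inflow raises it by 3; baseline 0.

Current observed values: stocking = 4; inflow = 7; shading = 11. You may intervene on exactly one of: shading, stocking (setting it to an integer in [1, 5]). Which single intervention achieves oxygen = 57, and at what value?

set stocking = 2

Intervening on shading: oxygen = 6*shading - 25. Reaching 57 requires shading = 41/3, not an integer.
Intervening on stocking: with other inputs at their observed values, oxygen = -8*stocking + 73. Solving for 57 gives stocking = 2, within [1, 5].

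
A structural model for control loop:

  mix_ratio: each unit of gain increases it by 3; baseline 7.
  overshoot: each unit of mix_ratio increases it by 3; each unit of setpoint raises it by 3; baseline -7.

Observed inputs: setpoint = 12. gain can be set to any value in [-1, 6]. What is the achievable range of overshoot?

Substituting into the overshoot equation gives overshoot = 9*gain + 50.
Linear in gain, so extremes are at the endpoints: gain = -1 gives overshoot = 41; gain = 6 gives overshoot = 104.

41 to 104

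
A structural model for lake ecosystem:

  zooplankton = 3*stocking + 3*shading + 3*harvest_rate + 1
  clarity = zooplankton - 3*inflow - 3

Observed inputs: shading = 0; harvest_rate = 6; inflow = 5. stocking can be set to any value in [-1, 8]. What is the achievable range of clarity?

Substituting into the zooplankton equation gives zooplankton = 3*stocking + 19.
Substituting into the clarity equation gives clarity = 3*stocking + 1.
Linear in stocking, so extremes are at the endpoints: stocking = -1 gives clarity = -2; stocking = 8 gives clarity = 25.

-2 to 25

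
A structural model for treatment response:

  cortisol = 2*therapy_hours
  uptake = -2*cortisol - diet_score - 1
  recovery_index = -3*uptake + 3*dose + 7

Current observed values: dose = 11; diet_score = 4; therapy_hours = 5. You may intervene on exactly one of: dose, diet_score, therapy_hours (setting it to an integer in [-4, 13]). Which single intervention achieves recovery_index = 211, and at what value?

Intervening on dose: recovery_index = 3*dose + 82. Reaching 211 requires dose = 43, outside [-4, 13].
Intervening on diet_score: recovery_index = 3*diet_score + 103. Reaching 211 requires diet_score = 36, outside [-4, 13].
Intervening on therapy_hours: with other inputs at their observed values, recovery_index = 12*therapy_hours + 55. Solving for 211 gives therapy_hours = 13, within [-4, 13].

set therapy_hours = 13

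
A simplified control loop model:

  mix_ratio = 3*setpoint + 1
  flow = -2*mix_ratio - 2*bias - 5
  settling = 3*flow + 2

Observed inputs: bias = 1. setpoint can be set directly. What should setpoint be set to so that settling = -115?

Substituting into the flow equation gives flow = -6*setpoint - 9.
So settling = -18*setpoint - 25.
Solve -18*setpoint - 25 = -115: setpoint = (-115 + 25) / -18 = 5.

setpoint = 5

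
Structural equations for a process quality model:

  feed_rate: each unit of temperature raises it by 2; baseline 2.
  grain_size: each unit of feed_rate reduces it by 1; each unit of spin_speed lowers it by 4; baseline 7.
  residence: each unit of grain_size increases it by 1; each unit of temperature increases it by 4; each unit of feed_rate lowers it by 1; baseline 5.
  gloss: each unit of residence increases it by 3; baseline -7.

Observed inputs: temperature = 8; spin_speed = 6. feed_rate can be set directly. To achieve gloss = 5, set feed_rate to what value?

feed_rate = 8

Intervening on feed_rate fixes its value directly, overriding its dependence on temperature.
Substituting into the grain_size equation gives grain_size = -feed_rate - 17.
This gives residence = -2*feed_rate + 20.
Substituting into the gloss equation gives gloss = -6*feed_rate + 53.
Solve -6*feed_rate + 53 = 5: feed_rate = (5 - 53) / -6 = 8.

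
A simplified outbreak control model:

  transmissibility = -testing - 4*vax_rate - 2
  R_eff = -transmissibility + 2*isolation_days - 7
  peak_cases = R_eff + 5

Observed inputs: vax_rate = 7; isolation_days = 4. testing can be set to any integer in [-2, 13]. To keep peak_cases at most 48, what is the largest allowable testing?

testing = 12

Substituting into the transmissibility equation gives transmissibility = -testing - 30.
Substituting into the R_eff equation gives R_eff = testing + 31.
peak_cases becomes testing + 36.
Require testing + 36 ≤ 48, so testing ≤ 12.
The largest integer in [-2, 13] satisfying this is 12.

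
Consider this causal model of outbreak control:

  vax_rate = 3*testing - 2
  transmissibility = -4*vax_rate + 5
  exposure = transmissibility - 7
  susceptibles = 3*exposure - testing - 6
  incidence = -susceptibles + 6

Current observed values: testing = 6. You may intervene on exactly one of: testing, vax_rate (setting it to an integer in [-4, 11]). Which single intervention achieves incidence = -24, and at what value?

Intervening on testing: incidence = 37*testing - 6. Reaching -24 requires testing = -18/37, not an integer.
Intervening on vax_rate: with other inputs at their observed values, incidence = 12*vax_rate + 24. Solving for -24 gives vax_rate = -4, within [-4, 11].

set vax_rate = -4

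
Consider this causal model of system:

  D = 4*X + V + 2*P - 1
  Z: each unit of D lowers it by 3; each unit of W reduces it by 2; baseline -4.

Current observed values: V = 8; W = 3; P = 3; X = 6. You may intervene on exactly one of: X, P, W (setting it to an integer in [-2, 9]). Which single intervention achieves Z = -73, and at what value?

Intervening on X: with other inputs at their observed values, Z = -12*X - 49. Solving for -73 gives X = 2, within [-2, 9].
Intervening on P: Z = -6*P - 103. Reaching -73 requires P = -5, outside [-2, 9].
Intervening on W: Z = -2*W - 115. Reaching -73 requires W = -21, outside [-2, 9].

set X = 2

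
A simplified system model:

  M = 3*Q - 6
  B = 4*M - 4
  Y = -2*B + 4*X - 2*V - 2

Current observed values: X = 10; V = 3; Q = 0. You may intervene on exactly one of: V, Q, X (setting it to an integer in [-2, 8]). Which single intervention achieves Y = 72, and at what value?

Intervening on V: Y = -2*V + 94. Reaching 72 requires V = 11, outside [-2, 8].
Intervening on Q: Y = -24*Q + 88. Reaching 72 requires Q = 2/3, not an integer.
Intervening on X: with other inputs at their observed values, Y = 4*X + 48. Solving for 72 gives X = 6, within [-2, 8].

set X = 6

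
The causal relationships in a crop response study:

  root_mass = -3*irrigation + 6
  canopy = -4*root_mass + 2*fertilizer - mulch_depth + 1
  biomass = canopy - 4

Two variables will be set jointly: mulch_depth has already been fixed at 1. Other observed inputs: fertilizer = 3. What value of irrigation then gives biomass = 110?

With mulch_depth held at 1:
Substituting into the canopy equation gives canopy = 12*irrigation - 18.
This gives biomass = 12*irrigation - 22.
Solve 12*irrigation - 22 = 110: irrigation = (110 + 22) / 12 = 11.

irrigation = 11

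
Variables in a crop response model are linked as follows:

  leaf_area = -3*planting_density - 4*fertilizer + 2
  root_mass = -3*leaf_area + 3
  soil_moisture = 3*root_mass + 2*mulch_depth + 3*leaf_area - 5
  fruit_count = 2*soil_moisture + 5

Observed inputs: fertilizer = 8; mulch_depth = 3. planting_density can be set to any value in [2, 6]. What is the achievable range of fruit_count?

Substituting into the leaf_area equation gives leaf_area = -3*planting_density - 30.
root_mass becomes 9*planting_density + 93.
This gives soil_moisture = 18*planting_density + 190.
fruit_count becomes 36*planting_density + 385.
Linear in planting_density, so extremes are at the endpoints: planting_density = 2 gives fruit_count = 457; planting_density = 6 gives fruit_count = 601.

457 to 601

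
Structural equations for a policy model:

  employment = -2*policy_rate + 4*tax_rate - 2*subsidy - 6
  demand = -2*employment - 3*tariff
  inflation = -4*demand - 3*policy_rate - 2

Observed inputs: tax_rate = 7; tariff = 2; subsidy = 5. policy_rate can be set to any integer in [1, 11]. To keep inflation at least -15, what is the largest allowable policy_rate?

Substituting into the employment equation gives employment = -2*policy_rate + 12.
demand becomes 4*policy_rate - 30.
Substituting into the inflation equation gives inflation = -19*policy_rate + 118.
Require -19*policy_rate + 118 ≥ -15, so policy_rate ≤ 7.
The largest integer in [1, 11] satisfying this is 7.

policy_rate = 7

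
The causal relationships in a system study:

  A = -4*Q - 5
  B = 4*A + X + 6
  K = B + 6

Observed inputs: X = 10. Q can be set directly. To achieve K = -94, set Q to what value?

Q = 6

Substituting into the B equation gives B = -16*Q - 4.
This gives K = -16*Q + 2.
Solve -16*Q + 2 = -94: Q = (-94 - 2) / -16 = 6.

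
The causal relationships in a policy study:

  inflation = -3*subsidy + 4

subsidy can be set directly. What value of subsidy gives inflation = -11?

Solve -3*subsidy + 4 = -11: subsidy = (-11 - 4) / -3 = 5.

subsidy = 5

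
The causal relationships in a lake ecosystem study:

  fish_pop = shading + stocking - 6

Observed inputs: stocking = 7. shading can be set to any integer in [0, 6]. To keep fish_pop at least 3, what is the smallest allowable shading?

Substituting into the fish_pop equation gives fish_pop = shading + 1.
Require shading + 1 ≥ 3, so shading ≥ 2.
The smallest integer in [0, 6] satisfying this is 2.

shading = 2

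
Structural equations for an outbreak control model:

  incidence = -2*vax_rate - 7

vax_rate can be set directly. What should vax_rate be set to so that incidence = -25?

vax_rate = 9

Solve -2*vax_rate - 7 = -25: vax_rate = (-25 + 7) / -2 = 9.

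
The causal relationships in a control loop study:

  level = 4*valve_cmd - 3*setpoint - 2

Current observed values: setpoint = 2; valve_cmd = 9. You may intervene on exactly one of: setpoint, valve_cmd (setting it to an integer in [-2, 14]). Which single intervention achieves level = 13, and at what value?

Intervening on setpoint: with other inputs at their observed values, level = -3*setpoint + 34. Solving for 13 gives setpoint = 7, within [-2, 14].
Intervening on valve_cmd: level = 4*valve_cmd - 8. Reaching 13 requires valve_cmd = 21/4, not an integer.

set setpoint = 7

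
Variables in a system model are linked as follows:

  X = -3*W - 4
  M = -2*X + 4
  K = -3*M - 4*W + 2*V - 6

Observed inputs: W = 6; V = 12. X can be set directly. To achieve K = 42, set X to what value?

Intervening on X fixes its value directly, overriding its dependence on W.
Substituting into the K equation gives K = 6*X - 18.
Solve 6*X - 18 = 42: X = (42 + 18) / 6 = 10.

X = 10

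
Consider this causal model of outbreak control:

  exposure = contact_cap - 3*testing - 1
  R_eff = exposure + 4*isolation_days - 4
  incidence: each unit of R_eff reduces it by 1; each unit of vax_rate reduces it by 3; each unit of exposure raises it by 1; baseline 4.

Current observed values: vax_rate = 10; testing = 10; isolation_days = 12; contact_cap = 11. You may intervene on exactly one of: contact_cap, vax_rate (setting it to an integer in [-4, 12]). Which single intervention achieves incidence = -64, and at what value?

set vax_rate = 8

Intervening on contact_cap: the paths from contact_cap to incidence cancel (net effect zero), leaving incidence = -70; -64 is unreachable this way.
Intervening on vax_rate: with other inputs at their observed values, incidence = -3*vax_rate - 40. Solving for -64 gives vax_rate = 8, within [-4, 12].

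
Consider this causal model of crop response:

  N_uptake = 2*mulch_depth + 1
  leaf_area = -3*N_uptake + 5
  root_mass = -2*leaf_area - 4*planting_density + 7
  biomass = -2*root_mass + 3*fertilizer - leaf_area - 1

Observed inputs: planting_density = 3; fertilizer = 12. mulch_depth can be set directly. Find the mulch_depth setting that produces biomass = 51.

Substituting into the leaf_area equation gives leaf_area = -6*mulch_depth + 2.
Substituting into the root_mass equation gives root_mass = 12*mulch_depth - 9.
Substituting into the biomass equation gives biomass = -18*mulch_depth + 51.
Solve -18*mulch_depth + 51 = 51: mulch_depth = (51 - 51) / -18 = 0.

mulch_depth = 0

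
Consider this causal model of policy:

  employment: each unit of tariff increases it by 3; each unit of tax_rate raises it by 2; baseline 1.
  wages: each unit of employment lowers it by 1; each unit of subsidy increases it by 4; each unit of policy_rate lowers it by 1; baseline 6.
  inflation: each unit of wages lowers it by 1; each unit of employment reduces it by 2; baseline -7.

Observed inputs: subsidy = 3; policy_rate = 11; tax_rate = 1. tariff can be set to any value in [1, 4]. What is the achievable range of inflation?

-29 to -20

Substituting into the employment equation gives employment = 3*tariff + 3.
wages becomes -3*tariff + 4.
Substituting into the inflation equation gives inflation = -3*tariff - 17.
Linear in tariff, so extremes are at the endpoints: tariff = 1 gives inflation = -20; tariff = 4 gives inflation = -29.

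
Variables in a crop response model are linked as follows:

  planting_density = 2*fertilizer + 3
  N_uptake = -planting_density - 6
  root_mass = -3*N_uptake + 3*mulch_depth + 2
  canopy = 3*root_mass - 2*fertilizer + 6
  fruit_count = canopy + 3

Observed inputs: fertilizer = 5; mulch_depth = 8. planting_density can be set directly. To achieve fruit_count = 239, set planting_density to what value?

planting_density = 12

Intervening on planting_density fixes its value directly, overriding its dependence on fertilizer.
Substituting into the root_mass equation gives root_mass = 3*planting_density + 44.
Substituting into the canopy equation gives canopy = 9*planting_density + 128.
So fruit_count = 9*planting_density + 131.
Solve 9*planting_density + 131 = 239: planting_density = (239 - 131) / 9 = 12.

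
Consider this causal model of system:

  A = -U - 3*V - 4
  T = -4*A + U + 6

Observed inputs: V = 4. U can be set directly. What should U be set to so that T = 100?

U = 6

Substituting into the A equation gives A = -U - 16.
This gives T = 5*U + 70.
Solve 5*U + 70 = 100: U = (100 - 70) / 5 = 6.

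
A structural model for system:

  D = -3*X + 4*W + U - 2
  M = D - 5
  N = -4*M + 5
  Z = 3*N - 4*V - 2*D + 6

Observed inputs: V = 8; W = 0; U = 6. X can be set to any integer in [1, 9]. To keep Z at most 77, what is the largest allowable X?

X = 2

Substituting into the D equation gives D = -3*X + 4.
So M = -3*X - 1.
So N = 12*X + 9.
Z becomes 42*X - 7.
Require 42*X - 7 ≤ 77, so X ≤ 2.
The largest integer in [1, 9] satisfying this is 2.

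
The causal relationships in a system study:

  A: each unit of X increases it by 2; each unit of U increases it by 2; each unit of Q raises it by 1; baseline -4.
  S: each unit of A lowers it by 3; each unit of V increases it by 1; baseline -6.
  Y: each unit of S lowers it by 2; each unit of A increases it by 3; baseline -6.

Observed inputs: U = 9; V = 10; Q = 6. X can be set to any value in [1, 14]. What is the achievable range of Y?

Substituting into the A equation gives A = 2*X + 20.
Substituting into the S equation gives S = -6*X - 56.
This gives Y = 18*X + 166.
Linear in X, so extremes are at the endpoints: X = 1 gives Y = 184; X = 14 gives Y = 418.

184 to 418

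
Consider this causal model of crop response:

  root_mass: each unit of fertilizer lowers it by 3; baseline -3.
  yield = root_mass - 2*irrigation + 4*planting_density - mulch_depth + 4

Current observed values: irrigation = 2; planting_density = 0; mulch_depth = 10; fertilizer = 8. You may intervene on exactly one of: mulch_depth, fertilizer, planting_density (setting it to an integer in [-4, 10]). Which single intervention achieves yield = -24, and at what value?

set mulch_depth = -3

Intervening on mulch_depth: with other inputs at their observed values, yield = -mulch_depth - 27. Solving for -24 gives mulch_depth = -3, within [-4, 10].
Intervening on fertilizer: yield = -3*fertilizer - 13. Reaching -24 requires fertilizer = 11/3, not an integer.
Intervening on planting_density: yield = 4*planting_density - 37. Reaching -24 requires planting_density = 13/4, not an integer.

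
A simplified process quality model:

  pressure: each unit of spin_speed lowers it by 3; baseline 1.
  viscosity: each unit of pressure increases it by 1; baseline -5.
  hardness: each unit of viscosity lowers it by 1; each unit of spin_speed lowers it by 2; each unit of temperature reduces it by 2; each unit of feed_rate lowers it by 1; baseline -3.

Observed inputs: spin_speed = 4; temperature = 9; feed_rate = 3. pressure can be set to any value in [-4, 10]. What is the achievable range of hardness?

-37 to -23

Intervening on pressure fixes its value directly, overriding its dependence on spin_speed.
Substituting into the hardness equation gives hardness = -pressure - 27.
Linear in pressure, so extremes are at the endpoints: pressure = -4 gives hardness = -23; pressure = 10 gives hardness = -37.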